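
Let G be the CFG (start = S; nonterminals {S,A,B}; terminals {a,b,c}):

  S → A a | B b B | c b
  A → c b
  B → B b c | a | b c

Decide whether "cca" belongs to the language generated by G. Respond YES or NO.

Convert to CNF:
  S -> A T2 | B X4 | T0 T1
  A -> T0 T1
  B -> B X3 | T1 T0 | a
  T0 -> c
  T1 -> b
  T2 -> a
  X3 -> T1 T0
  X4 -> T1 B

Fill CYK table bottom-up:
  [0..0]={T0}  "c"  orig:{}
  [1..1]={T0}  "c"  orig:{}
  [2..2]={B,T2}  "a"  orig:{B}
  [0..1]=∅  "cc"
  [1..2]=∅  "ca"
  [0..2]=∅  "cca"

S ∉ T[0,2] ⇒ NO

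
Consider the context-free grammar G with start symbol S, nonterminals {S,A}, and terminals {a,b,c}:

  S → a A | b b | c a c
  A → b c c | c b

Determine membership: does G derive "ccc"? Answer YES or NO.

CNF form of G:
  S -> T0 T0 | T1 X4 | T2 A
  A -> T0 X3 | T1 T0
  T0 -> b
  T1 -> c
  T2 -> a
  X3 -> T1 T1
  X4 -> T2 T1

CYK fill:
  T[0,0] 'c' = {T1}  orig:{}
  T[1,1] 'c' = {T1}  orig:{}
  T[2,2] 'c' = {T1}  orig:{}
  T[0,1] 'cc' = {X3}  orig:{}
  T[1,2] 'cc' = {X3}  orig:{}
  T[0,2] 'ccc' = ∅

S ∉ T[0,2] ⇒ NO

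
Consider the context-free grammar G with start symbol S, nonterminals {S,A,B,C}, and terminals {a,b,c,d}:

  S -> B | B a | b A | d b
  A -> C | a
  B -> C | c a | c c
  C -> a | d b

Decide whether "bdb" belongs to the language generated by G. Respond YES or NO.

CNF form of G:
  S -> B T3 | T0 T1 | T1 A | T2 T2 | T2 T3 | a
  A -> T0 T1 | a
  B -> T0 T1 | T2 T2 | T2 T3 | a
  C -> T0 T1 | a
  T0 -> d
  T1 -> b
  T2 -> c
  T3 -> a

CYK table (by increasing span):
  T[0,0] 'b' = {T1}  orig:{}
  T[1,1] 'd' = {T0}  orig:{}
  T[2,2] 'b' = {T1}  orig:{}
  T[0,1] 'bd' = ∅
  T[1,2] 'db' = {A,B,C,S}
  T[0,2] 'bdb' = {S}

S ∈ T[0,2] ⇒ YES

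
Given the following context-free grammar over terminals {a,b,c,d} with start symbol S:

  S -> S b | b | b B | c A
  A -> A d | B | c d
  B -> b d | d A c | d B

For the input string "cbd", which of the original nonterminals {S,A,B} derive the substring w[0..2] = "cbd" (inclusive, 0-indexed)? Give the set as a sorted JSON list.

CNF form of G:
  S -> S T1 | T1 B | T2 A | b
  A -> A T0 | T0 B | T0 X3 | T1 T0 | T2 T0
  B -> T0 B | T0 X4 | T1 T0
  T0 -> d
  T1 -> b
  T2 -> c
  X3 -> A T2
  X4 -> A T2

CYK table (by increasing span) — only the sub-triangle for w[0..2]:
  T[0,0] 'c' = {T2}  orig:{}
  T[1,1] 'b' = {S,T1}  orig:{S}
  T[2,2] 'd' = {T0}  orig:{}
  T[0,1] 'cb' = ∅
  T[1,2] 'bd' = {A,B}
  T[0,2] 'cbd' = {S}

Original NTs in T[0,2] deriving "cbd": ["S"]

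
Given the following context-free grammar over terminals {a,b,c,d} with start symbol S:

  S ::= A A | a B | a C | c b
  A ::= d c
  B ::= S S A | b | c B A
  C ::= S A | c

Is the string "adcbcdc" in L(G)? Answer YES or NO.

CNF form of G:
  S -> A A | T1 T3 | T2 B | T2 C
  A -> T0 T1
  B -> S X4 | T1 X5 | b
  C -> S A | c
  T0 -> d
  T1 -> c
  T2 -> a
  T3 -> b
  X4 -> S A
  X5 -> B A

Fill CYK table bottom-up:
  cell(0,0) a: {T2}  orig:{}
  cell(1,1) d: {T0}  orig:{}
  cell(2,2) c: {C,T1}  orig:{C}
  cell(3,3) b: {B,T3}  orig:{B}
  cell(4,4) c: {C,T1}  orig:{C}
  cell(5,5) d: {T0}  orig:{}
  cell(6,6) c: {C,T1}  orig:{C}
  cell(0,1) ad: ∅
  cell(1,2) dc: {A}
  cell(2,3) cb: {S}
  cell(3,4) bc: ∅
  cell(4,5) cd: ∅
  cell(5,6) dc: {A}
  cell(0,2) adc: ∅
  cell(1,3) dcb: ∅
  cell(2,4) cbc: ∅
  cell(3,5) bcd: ∅
  cell(4,6) cdc: ∅
  cell(0,3) adcb: ∅
  cell(1,4) dcbc: ∅
  cell(2,5) cbcd: ∅
  cell(3,6) bcdc: ∅
  cell(0,4) adcbc: ∅
  cell(1,5) dcbcd: ∅
  cell(2,6) cbcdc: ∅
  cell(0,5) adcbcd: ∅
  cell(1,6) dcbcdc: ∅
  cell(0,6) adcbcdc: ∅

S ∉ T[0,6] ⇒ NO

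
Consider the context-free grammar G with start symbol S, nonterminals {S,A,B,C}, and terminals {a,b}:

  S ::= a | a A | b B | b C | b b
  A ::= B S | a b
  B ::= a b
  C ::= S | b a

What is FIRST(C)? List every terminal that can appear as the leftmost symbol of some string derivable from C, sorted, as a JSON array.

FIRST sets, iterate to fixpoint:
pass 1:
  A via A→a b: +{a}
  B via B→a b: +{a}
  C via C→b a: +{b}
  S via S→a: +{a}
  S via S→b B: +{b}
  FIRST[S]={a,b}  FIRST[A]={a}  FIRST[B]={a}  FIRST[C]={b}
pass 2:
  C via C→S: +{a}
  FIRST[S]={a,b}  FIRST[A]={a}  FIRST[B]={a}  FIRST[C]={a,b}
pass 3: — fixpoint
  FIRST[S]={a,b}  FIRST[A]={a}  FIRST[B]={a}  FIRST[C]={a,b}

FIRST(C) = ["a", "b"]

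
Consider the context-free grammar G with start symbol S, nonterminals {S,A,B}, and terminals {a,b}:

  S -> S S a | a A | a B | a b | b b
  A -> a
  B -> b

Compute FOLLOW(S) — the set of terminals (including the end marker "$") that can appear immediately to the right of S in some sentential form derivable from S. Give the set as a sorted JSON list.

FIRST sets, iterate to fixpoint:
round 1:
  A via A→a: +{a}
  B via B→b: +{b}
  S via S→a A: +{a}
  S via S→b b: +{b}
  S: {a,b}  A: {a}  B: {b}
round 2: (no change)
  S: {a,b}  A: {a}  B: {b}

Compute FOLLOW by fixpoint:
seed FOLLOW(S) with $
round 1:
  S→S S a: FOLLOW(S) ⊇ FIRST(S) = {a,b}; new: +{a,b}
  S→a A: FOLLOW(A) ⊇ FOLLOW(S) ⊇ {$,a,b}; new: +{$,a,b}
  S→a B: FOLLOW(B) ⊇ FOLLOW(S) ⊇ {$,a,b}; new: +{$,a,b}
  FOLLOW(S)={$,a,b}  FOLLOW(A)={$,a,b}  FOLLOW(B)={$,a,b}
round 2: (stable)
  FOLLOW(S)={$,a,b}  FOLLOW(A)={$,a,b}  FOLLOW(B)={$,a,b}

FOLLOW(S) = ["$", "a", "b"]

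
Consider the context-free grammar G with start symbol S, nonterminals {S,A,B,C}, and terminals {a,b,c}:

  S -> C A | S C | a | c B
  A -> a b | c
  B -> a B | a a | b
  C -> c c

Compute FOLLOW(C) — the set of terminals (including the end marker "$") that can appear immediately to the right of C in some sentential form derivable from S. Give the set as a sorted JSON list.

FIRST iteration:
pass 1:
  A via A→a b: +{a}
  A via A→c: +{c}
  B via B→a B: +{a}
  B via B→b: +{b}
  C via C→c c: +{c}
  S via S→C A: +{c}
  S via S→a: +{a}
  FIRST[S]={a,c}  FIRST[A]={a,c}  FIRST[B]={a,b}  FIRST[C]={c}
pass 2: (no change)
  FIRST[S]={a,c}  FIRST[A]={a,c}  FIRST[B]={a,b}  FIRST[C]={c}

FOLLOW sets:
seed FOLLOW(S) with $
pass 1:
  S→C A: FOLLOW(C) ⊇ FIRST(A) = {a,c}; new: +{a,c}
  S→C A: FOLLOW(A) ⊇ FOLLOW(S) ⊇ {$}; new: +{$}
  S→S C: FOLLOW(S) ⊇ FIRST(C) = {c}; new: +{c}
  S→S C: FOLLOW(C) ⊇ FOLLOW(S) ⊇ {$,c}; new: +{$}
  S→c B: FOLLOW(B) ⊇ FOLLOW(S) ⊇ {$,c}; new: +{$,c}
  S: {$,c}  A: {$}  B: {$,c}  C: {$,a,c}
pass 2:
  S→C A: FOLLOW(A) ⊇ FOLLOW(S) ⊇ {$,c}; new: +{c}
  S: {$,c}  A: {$,c}  B: {$,c}  C: {$,a,c}
pass 3: done
  S: {$,c}  A: {$,c}  B: {$,c}  C: {$,a,c}

FOLLOW(C) = ["$", "a", "c"]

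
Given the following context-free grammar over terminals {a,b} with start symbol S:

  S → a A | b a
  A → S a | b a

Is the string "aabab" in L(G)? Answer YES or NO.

Convert to CNF:
  S -> T0 A | T1 T0
  A -> S T0 | T1 T0
  T0 -> a
  T1 -> b

CYK table (by increasing span):
  cell(0,0) a: {T0}  orig:{}
  cell(1,1) a: {T0}  orig:{}
  cell(2,2) b: {T1}  orig:{}
  cell(3,3) a: {T0}  orig:{}
  cell(4,4) b: {T1}  orig:{}
  cell(0,1) aa: ∅
  cell(1,2) ab: ∅
  cell(2,3) ba: {A,S}
  cell(3,4) ab: ∅
  cell(0,2) aab: ∅
  cell(1,3) aba: {S}
  cell(2,4) bab: ∅
  cell(0,3) aaba: ∅
  cell(1,4) abab: ∅
  cell(0,4) aabab: ∅

S ∉ T[0,4] ⇒ NO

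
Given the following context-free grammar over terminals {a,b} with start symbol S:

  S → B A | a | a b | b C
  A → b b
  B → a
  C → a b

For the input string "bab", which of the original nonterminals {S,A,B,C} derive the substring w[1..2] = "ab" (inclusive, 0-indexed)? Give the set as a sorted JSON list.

CNF form of G:
  S -> B A | T0 C | T1 T0 | a
  A -> T0 T0
  B -> a
  C -> T1 T0
  T0 -> b
  T1 -> a

CYK fill, restricted to cells inside w[1..2]:
  cell(1,1) a: {B,S,T1}  orig:{B,S}
  cell(2,2) b: {T0}  orig:{}
  cell(1,2) ab: {C,S}

Original NTs in T[1,2] deriving "ab": ["C", "S"]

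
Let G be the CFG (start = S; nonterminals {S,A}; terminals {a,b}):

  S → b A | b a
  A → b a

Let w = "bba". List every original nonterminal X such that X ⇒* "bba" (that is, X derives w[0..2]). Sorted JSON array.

CNF form of G:
  S -> T0 A | T0 T1
  A -> T0 T1
  T0 -> b
  T1 -> a

CYK fill — only the sub-triangle for w[0..2]:
  T[0,0] 'b' = {T0}  orig:{}
  T[1,1] 'b' = {T0}  orig:{}
  T[2,2] 'a' = {T1}  orig:{}
  T[0,1] 'bb' = ∅
  T[1,2] 'ba' = {A,S}
  T[0,2] 'bba' = {S}

Original NTs in T[0,2] deriving "bba": ["S"]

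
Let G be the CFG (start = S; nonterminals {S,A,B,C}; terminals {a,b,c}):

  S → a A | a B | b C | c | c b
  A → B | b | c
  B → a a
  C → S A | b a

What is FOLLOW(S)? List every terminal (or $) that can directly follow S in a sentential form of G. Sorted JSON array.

FIRST iteration:
[1]
  A via A→b: +{b}
  A via A→c: +{c}
  B via B→a a: +{a}
  C via C→b a: +{b}
  S via S→a A: +{a}
  S via S→b C: +{b}
  S via S→c: +{c}
  FIRST[S]={a,b,c}  FIRST[A]={b,c}  FIRST[B]={a}  FIRST[C]={b}
[2]
  A via A→B: +{a}
  C via C→S A: +{a,c}
  FIRST[S]={a,b,c}  FIRST[A]={a,b,c}  FIRST[B]={a}  FIRST[C]={a,b,c}
[3] (stable)
  FIRST[S]={a,b,c}  FIRST[A]={a,b,c}  FIRST[B]={a}  FIRST[C]={a,b,c}

Compute FOLLOW by fixpoint:
FOLLOW(S) := {$}
round 1:
  C→S A: FOLLOW(S) ⊇ FIRST(A) = {a,b,c}; new: +{a,b,c}
  S→a A: FOLLOW(A) ⊇ FOLLOW(S) ⊇ {$,a,b,c}; new: +{$,a,b,c}
  S→a B: FOLLOW(B) ⊇ FOLLOW(S) ⊇ {$,a,b,c}; new: +{$,a,b,c}
  S→b C: FOLLOW(C) ⊇ FOLLOW(S) ⊇ {$,a,b,c}; new: +{$,a,b,c}
  S: {$,a,b,c}  A: {$,a,b,c}  B: {$,a,b,c}  C: {$,a,b,c}
round 2: (stable)
  S: {$,a,b,c}  A: {$,a,b,c}  B: {$,a,b,c}  C: {$,a,b,c}

FOLLOW(S) = ["$", "a", "b", "c"]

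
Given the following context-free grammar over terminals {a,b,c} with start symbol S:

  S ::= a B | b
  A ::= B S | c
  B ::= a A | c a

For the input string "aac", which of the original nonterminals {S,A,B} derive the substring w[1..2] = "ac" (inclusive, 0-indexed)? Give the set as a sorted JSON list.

Convert to CNF:
  S -> T0 B | b
  A -> B S | c
  B -> T0 A | T1 T0
  T0 -> a
  T1 -> c

Fill CYK table bottom-up (cells [i..j] with 1 ≤ i ≤ j ≤ 2 only):
  cell(1,1) a: {T0}  orig:{}
  cell(2,2) c: {A,T1}  orig:{A}
  cell(1,2) ac: {B}

Original NTs in T[1,2] deriving "ac": ["B"]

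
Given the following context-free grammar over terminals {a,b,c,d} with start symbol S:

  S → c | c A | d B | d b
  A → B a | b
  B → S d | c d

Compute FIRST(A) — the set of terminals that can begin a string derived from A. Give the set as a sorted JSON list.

FIRST iteration:
round 1:
  A via A→b: +{b}
  B via B→c d: +{c}
  S via S→c: +{c}
  S via S→d B: +{d}
  FIRST(S)={c,d}  FIRST(A)={b}  FIRST(B)={c}
round 2:
  A via A→B a: +{c}
  B via B→S d: +{d}
  FIRST(S)={c,d}  FIRST(A)={b,c}  FIRST(B)={c,d}
round 3:
  A via A→B a: +{d}
  FIRST(S)={c,d}  FIRST(A)={b,c,d}  FIRST(B)={c,d}
round 4: (stable)
  FIRST(S)={c,d}  FIRST(A)={b,c,d}  FIRST(B)={c,d}

FIRST(A) = ["b", "c", "d"]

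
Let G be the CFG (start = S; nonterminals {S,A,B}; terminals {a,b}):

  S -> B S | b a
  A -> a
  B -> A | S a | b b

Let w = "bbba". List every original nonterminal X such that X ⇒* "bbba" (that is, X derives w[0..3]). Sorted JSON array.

CNF form of G:
  S -> B S | T1 T0
  A -> a
  B -> S T0 | T1 T1 | a
  T0 -> a
  T1 -> b

CYK table (by increasing span), restricted to cells inside w[0..3]:
  T[0,0] 'b' = {T1}  orig:{}
  T[1,1] 'b' = {T1}  orig:{}
  T[2,2] 'b' = {T1}  orig:{}
  T[3,3] 'a' = {A,B,T0}  orig:{A,B}
  T[0,1] 'bb' = {B}
  T[1,2] 'bb' = {B}
  T[2,3] 'ba' = {S}
  T[0,2] 'bbb' = ∅
  T[1,3] 'bba' = ∅
  T[0,3] 'bbba' = {S}

Original NTs in T[0,3] deriving "bbba": ["S"]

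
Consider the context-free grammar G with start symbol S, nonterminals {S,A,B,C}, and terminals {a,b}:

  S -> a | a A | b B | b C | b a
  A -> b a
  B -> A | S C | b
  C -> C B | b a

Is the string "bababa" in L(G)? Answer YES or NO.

Convert to CNF:
  S -> T0 B | T0 C | T0 T1 | T1 A | a
  A -> T0 T1
  B -> S C | T0 T1 | b
  C -> C B | T0 T1
  T0 -> b
  T1 -> a

Fill CYK table bottom-up:
  T[0,0] 'b' = {B,T0}  orig:{B}
  T[1,1] 'a' = {S,T1}  orig:{S}
  T[2,2] 'b' = {B,T0}  orig:{B}
  T[3,3] 'a' = {S,T1}  orig:{S}
  T[4,4] 'b' = {B,T0}  orig:{B}
  T[5,5] 'a' = {S,T1}  orig:{S}
  T[0,1] 'ba' = {A,B,C,S}
  T[1,2] 'ab' = ∅
  T[2,3] 'ba' = {A,B,C,S}
  T[3,4] 'ab' = ∅
  T[4,5] 'ba' = {A,B,C,S}
  T[0,2] 'bab' = {C}
  T[1,3] 'aba' = {B,S}
  T[2,4] 'bab' = {C}
  T[3,5] 'aba' = {B,S}
  T[0,3] 'baba' = {B,C,S}
  T[1,4] 'abab' = {B}
  T[2,5] 'baba' = {B,C,S}
  T[0,4] 'babab' = {B,C,S}
  T[1,5] 'ababa' = {B}
  T[0,5] 'bababa' = {B,C,S}

S ∈ T[0,5] ⇒ YES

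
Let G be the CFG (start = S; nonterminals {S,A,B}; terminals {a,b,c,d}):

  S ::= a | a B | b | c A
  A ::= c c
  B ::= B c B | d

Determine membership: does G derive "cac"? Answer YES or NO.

CNF form of G:
  S -> T0 A | T1 B | a | b
  A -> T0 T0
  B -> B X2 | d
  T0 -> c
  T1 -> a
  X2 -> T0 B

CYK fill:
  cell(0,0) c: {T0}  orig:{}
  cell(1,1) a: {S,T1}  orig:{S}
  cell(2,2) c: {T0}  orig:{}
  cell(0,1) ca: ∅
  cell(1,2) ac: ∅
  cell(0,2) cac: ∅

S ∉ T[0,2] ⇒ NO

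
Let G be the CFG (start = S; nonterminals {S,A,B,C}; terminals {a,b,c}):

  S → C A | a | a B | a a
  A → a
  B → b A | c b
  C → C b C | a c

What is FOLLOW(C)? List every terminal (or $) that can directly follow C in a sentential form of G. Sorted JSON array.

Compute FIRST by fixpoint:
[1]
  A via A→a: +{a}
  B via B→b A: +{b}
  B via B→c b: +{c}
  C via C→a c: +{a}
  S via S→C A: +{a}
  FIRST(S)={a}  FIRST(A)={a}  FIRST(B)={b,c}  FIRST(C)={a}
[2] — fixpoint
  FIRST(S)={a}  FIRST(A)={a}  FIRST(B)={b,c}  FIRST(C)={a}

FOLLOW iteration:
initialize: $ ∈ FOLLOW(S)
iter 1:
  C→C b C: FOLLOW(C) ⊇ FIRST(b) = {b}; new: +{b}
  S→C A: FOLLOW(C) ⊇ FIRST(A) = {a}; new: +{a}
  S→C A: FOLLOW(A) ⊇ FOLLOW(S) ⊇ {$}; new: +{$}
  S→a B: FOLLOW(B) ⊇ FOLLOW(S) ⊇ {$}; new: +{$}
  FOLLOW(S)={$}  FOLLOW(A)={$}  FOLLOW(B)={$}  FOLLOW(C)={a,b}
iter 2: done
  FOLLOW(S)={$}  FOLLOW(A)={$}  FOLLOW(B)={$}  FOLLOW(C)={a,b}

FOLLOW(C) = ["a", "b"]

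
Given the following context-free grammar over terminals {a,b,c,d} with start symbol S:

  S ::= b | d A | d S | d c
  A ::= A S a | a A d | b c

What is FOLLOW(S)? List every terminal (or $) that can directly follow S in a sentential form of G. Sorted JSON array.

Compute FIRST by fixpoint:
iter 1:
  A via A→a A d: +{a}
  A via A→b c: +{b}
  S via S→b: +{b}
  S via S→d A: +{d}
  S: {b,d}  A: {a,b}
iter 2: (stable)
  S: {b,d}  A: {a,b}

FOLLOW sets:
seed FOLLOW(S) with $
[1]
  A→A S a: FOLLOW(A) ⊇ FIRST(S) = {b,d}; new: +{b,d}
  A→A S a: FOLLOW(S) ⊇ FIRST(a) = {a}; new: +{a}
  S→d A: FOLLOW(A) ⊇ FOLLOW(S) ⊇ {$,a}; new: +{$,a}
  FOLLOW[S]={$,a}  FOLLOW[A]={$,a,b,d}
[2] (stable)
  FOLLOW[S]={$,a}  FOLLOW[A]={$,a,b,d}

FOLLOW(S) = ["$", "a"]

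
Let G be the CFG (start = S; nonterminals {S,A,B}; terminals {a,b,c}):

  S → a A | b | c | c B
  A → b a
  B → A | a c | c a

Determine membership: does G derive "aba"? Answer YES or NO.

CNF form of G:
  S -> T1 A | T2 B | b | c
  A -> T0 T1
  B -> T0 T1 | T1 T2 | T2 T1
  T0 -> b
  T1 -> a
  T2 -> c

CYK table (by increasing span):
  T[0,0] 'a' = {T1}  orig:{}
  T[1,1] 'b' = {S,T0}  orig:{S}
  T[2,2] 'a' = {T1}  orig:{}
  T[0,1] 'ab' = ∅
  T[1,2] 'ba' = {A,B}
  T[0,2] 'aba' = {S}

S ∈ T[0,2] ⇒ YES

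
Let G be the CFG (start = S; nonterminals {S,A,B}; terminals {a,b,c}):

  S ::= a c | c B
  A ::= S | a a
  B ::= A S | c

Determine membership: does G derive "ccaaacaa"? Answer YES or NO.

Convert to CNF:
  S -> T0 T1 | T1 B
  A -> T0 T0 | T0 T1 | T1 B
  B -> A S | c
  T0 -> a
  T1 -> c

Fill CYK table bottom-up:
  cell(0,0) c: {B,T1}  orig:{B}
  cell(1,1) c: {B,T1}  orig:{B}
  cell(2,2) a: {T0}  orig:{}
  cell(3,3) a: {T0}  orig:{}
  cell(4,4) a: {T0}  orig:{}
  cell(5,5) c: {B,T1}  orig:{B}
  cell(6,6) a: {T0}  orig:{}
  cell(7,7) a: {T0}  orig:{}
  cell(0,1) cc: {A,S}
  cell(1,2) ca: ∅
  cell(2,3) aa: {A}
  cell(3,4) aa: {A}
  cell(4,5) ac: {A,S}
  cell(5,6) ca: ∅
  cell(6,7) aa: {A}
  cell(0,2) cca: ∅
  cell(1,3) caa: ∅
  cell(2,4) aaa: ∅
  cell(3,5) aac: ∅
  cell(4,6) aca: ∅
  cell(5,7) caa: ∅
  cell(0,3) ccaa: ∅
  cell(1,4) caaa: ∅
  cell(2,5) aaac: {B}
  cell(3,6) aaca: ∅
  cell(4,7) acaa: ∅
  cell(0,4) ccaaa: ∅
  cell(1,5) caaac: {A,S}
  cell(2,6) aaaca: ∅
  cell(3,7) aacaa: ∅
  cell(0,5) ccaaac: ∅
  cell(1,6) caaaca: ∅
  cell(2,7) aaacaa: ∅
  cell(0,6) ccaaaca: ∅
  cell(1,7) caaacaa: ∅
  cell(0,7) ccaaacaa: ∅

S ∉ T[0,7] ⇒ NO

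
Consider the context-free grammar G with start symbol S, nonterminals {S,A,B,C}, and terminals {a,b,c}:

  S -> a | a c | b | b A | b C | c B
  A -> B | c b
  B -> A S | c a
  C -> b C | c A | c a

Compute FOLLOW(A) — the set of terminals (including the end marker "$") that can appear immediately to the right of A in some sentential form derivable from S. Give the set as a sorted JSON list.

FIRST sets, iterate to fixpoint:
iter 1:
  A via A→c b: +{c}
  B via B→A S: +{c}
  C via C→b C: +{b}
  C via C→c A: +{c}
  S via S→a: +{a}
  S via S→b: +{b}
  S via S→c B: +{c}
  FIRST[S]={a,b,c}  FIRST[A]={c}  FIRST[B]={c}  FIRST[C]={b,c}
iter 2: — fixpoint
  FIRST[S]={a,b,c}  FIRST[A]={c}  FIRST[B]={c}  FIRST[C]={b,c}

FOLLOW sets:
FOLLOW(S) := {$}
iter 1:
  B→A S: FOLLOW(A) ⊇ FIRST(S) = {a,b,c}; new: +{a,b,c}
  S→b A: FOLLOW(A) ⊇ FOLLOW(S) ⊇ {$}; new: +{$}
  S→b C: FOLLOW(C) ⊇ FOLLOW(S) ⊇ {$}; new: +{$}
  S→c B: FOLLOW(B) ⊇ FOLLOW(S) ⊇ {$}; new: +{$}
  FOLLOW(S)={$}  FOLLOW(A)={$,a,b,c}  FOLLOW(B)={$}  FOLLOW(C)={$}
iter 2:
  A→B: FOLLOW(B) ⊇ FOLLOW(A) ⊇ {$,a,b,c}; new: +{a,b,c}
  B→A S: FOLLOW(S) ⊇ FOLLOW(B) ⊇ {$,a,b,c}; new: +{a,b,c}
  S→b C: FOLLOW(C) ⊇ FOLLOW(S) ⊇ {$,a,b,c}; new: +{a,b,c}
  FOLLOW(S)={$,a,b,c}  FOLLOW(A)={$,a,b,c}  FOLLOW(B)={$,a,b,c}  FOLLOW(C)={$,a,b,c}
iter 3: (no change)
  FOLLOW(S)={$,a,b,c}  FOLLOW(A)={$,a,b,c}  FOLLOW(B)={$,a,b,c}  FOLLOW(C)={$,a,b,c}

FOLLOW(A) = ["$", "a", "b", "c"]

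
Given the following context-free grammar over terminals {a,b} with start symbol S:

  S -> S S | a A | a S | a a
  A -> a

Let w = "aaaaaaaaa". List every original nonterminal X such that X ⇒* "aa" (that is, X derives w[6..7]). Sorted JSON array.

Convert to CNF:
  S -> S S | T0 A | T0 S | T0 T0
  A -> a
  T0 -> a

CYK table (by increasing span) (cells [i..j] with 6 ≤ i ≤ j ≤ 7 only):
  [6..6]={A,T0}  "a"  orig:{A}
  [7..7]={A,T0}  "a"  orig:{A}
  [6..7]={S}  "aa"

Original NTs in T[6,7] deriving "aa": ["S"]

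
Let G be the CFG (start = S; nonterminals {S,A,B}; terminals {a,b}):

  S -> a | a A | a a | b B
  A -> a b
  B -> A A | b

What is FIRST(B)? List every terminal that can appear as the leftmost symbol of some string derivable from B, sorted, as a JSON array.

Compute FIRST by fixpoint:
pass 1:
  A via A→a b: +{a}
  B via B→A A: +{a}
  B via B→b: +{b}
  S via S→a: +{a}
  S via S→b B: +{b}
  S: {a,b}  A: {a}  B: {a,b}
pass 2: — fixpoint
  S: {a,b}  A: {a}  B: {a,b}

FIRST(B) = ["a", "b"]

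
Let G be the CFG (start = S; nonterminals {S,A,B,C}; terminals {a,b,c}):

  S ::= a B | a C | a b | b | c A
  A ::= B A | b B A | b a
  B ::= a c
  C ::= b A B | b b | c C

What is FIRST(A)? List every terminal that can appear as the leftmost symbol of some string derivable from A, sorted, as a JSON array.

FIRST sets, iterate to fixpoint:
iter 1:
  A via A→b B A: +{b}
  B via B→a c: +{a}
  C via C→b A B: +{b}
  C via C→c C: +{c}
  S via S→a B: +{a}
  S via S→b: +{b}
  S via S→c A: +{c}
  FIRST(S)={a,b,c}  FIRST(A)={b}  FIRST(B)={a}  FIRST(C)={b,c}
iter 2:
  A via A→B A: +{a}
  FIRST(S)={a,b,c}  FIRST(A)={a,b}  FIRST(B)={a}  FIRST(C)={b,c}
iter 3: (no change)
  FIRST(S)={a,b,c}  FIRST(A)={a,b}  FIRST(B)={a}  FIRST(C)={b,c}

FIRST(A) = ["a", "b"]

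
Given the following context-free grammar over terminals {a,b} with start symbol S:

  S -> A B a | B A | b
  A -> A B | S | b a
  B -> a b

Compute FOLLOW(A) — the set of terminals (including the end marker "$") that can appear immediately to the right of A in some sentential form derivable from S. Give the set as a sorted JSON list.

Compute FIRST by fixpoint:
round 1:
  A via A→b a: +{b}
  B via B→a b: +{a}
  S via S→A B a: +{b}
  S via S→B A: +{a}
  FIRST(S)={a,b}  FIRST(A)={b}  FIRST(B)={a}
round 2:
  A via A→S: +{a}
  FIRST(S)={a,b}  FIRST(A)={a,b}  FIRST(B)={a}
round 3: done
  FIRST(S)={a,b}  FIRST(A)={a,b}  FIRST(B)={a}

FOLLOW sets:
seed FOLLOW(S) with $
pass 1:
  A→A B: FOLLOW(A) ⊇ FIRST(B) = {a}; new: +{a}
  A→A B: FOLLOW(B) ⊇ FOLLOW(A) ⊇ {a}; new: +{a}
  A→S: FOLLOW(S) ⊇ FOLLOW(A) ⊇ {a}; new: +{a}
  S→B A: FOLLOW(B) ⊇ FIRST(A) = {a,b}; new: +{b}
  S→B A: FOLLOW(A) ⊇ FOLLOW(S) ⊇ {$,a}; new: +{$}
  FOLLOW[S]={$,a}  FOLLOW[A]={$,a}  FOLLOW[B]={a,b}
pass 2:
  A→A B: FOLLOW(B) ⊇ FOLLOW(A) ⊇ {$,a}; new: +{$}
  FOLLOW[S]={$,a}  FOLLOW[A]={$,a}  FOLLOW[B]={$,a,b}
pass 3: (stable)
  FOLLOW[S]={$,a}  FOLLOW[A]={$,a}  FOLLOW[B]={$,a,b}

FOLLOW(A) = ["$", "a"]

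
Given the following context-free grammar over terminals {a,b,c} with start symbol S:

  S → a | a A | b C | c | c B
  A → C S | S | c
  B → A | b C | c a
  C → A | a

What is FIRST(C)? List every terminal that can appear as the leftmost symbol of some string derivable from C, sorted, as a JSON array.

FIRST iteration:
pass 1:
  A via A→c: +{c}
  B via B→A: +{c}
  B via B→b C: +{b}
  C via C→A: +{c}
  C via C→a: +{a}
  S via S→a: +{a}
  S via S→b C: +{b}
  S via S→c: +{c}
  FIRST[S]={a,b,c}  FIRST[A]={c}  FIRST[B]={b,c}  FIRST[C]={a,c}
pass 2:
  A via A→C S: +{a}
  A via A→S: +{b}
  B via B→A: +{a}
  C via C→A: +{b}
  FIRST[S]={a,b,c}  FIRST[A]={a,b,c}  FIRST[B]={a,b,c}  FIRST[C]={a,b,c}
pass 3: done
  FIRST[S]={a,b,c}  FIRST[A]={a,b,c}  FIRST[B]={a,b,c}  FIRST[C]={a,b,c}

FIRST(C) = ["a", "b", "c"]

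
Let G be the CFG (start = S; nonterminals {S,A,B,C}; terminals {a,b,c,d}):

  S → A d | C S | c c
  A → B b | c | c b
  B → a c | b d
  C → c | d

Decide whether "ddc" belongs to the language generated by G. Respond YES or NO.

Convert to CNF:
  S -> A T3 | C S | T1 T1
  A -> B T0 | T1 T0 | c
  B -> T0 T3 | T2 T1
  C -> c | d
  T0 -> b
  T1 -> c
  T2 -> a
  T3 -> d

CYK fill:
  [0..0]={C,T3}  "d"  orig:{C}
  [1..1]={C,T3}  "d"  orig:{C}
  [2..2]={A,C,T1}  "c"  orig:{A,C}
  [0..1]=∅  "dd"
  [1..2]=∅  "dc"
  [0..2]=∅  "ddc"

S ∉ T[0,2] ⇒ NO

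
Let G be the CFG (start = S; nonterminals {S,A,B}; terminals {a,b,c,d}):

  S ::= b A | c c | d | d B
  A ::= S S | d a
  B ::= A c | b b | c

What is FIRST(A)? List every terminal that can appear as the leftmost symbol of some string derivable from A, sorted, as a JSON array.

Compute FIRST by fixpoint:
round 1:
  A via A→d a: +{d}
  B via B→A c: +{d}
  B via B→b b: +{b}
  B via B→c: +{c}
  S via S→b A: +{b}
  S via S→c c: +{c}
  S via S→d: +{d}
  FIRST[S]={b,c,d}  FIRST[A]={d}  FIRST[B]={b,c,d}
round 2:
  A via A→S S: +{b,c}
  FIRST[S]={b,c,d}  FIRST[A]={b,c,d}  FIRST[B]={b,c,d}
round 3: — fixpoint
  FIRST[S]={b,c,d}  FIRST[A]={b,c,d}  FIRST[B]={b,c,d}

FIRST(A) = ["b", "c", "d"]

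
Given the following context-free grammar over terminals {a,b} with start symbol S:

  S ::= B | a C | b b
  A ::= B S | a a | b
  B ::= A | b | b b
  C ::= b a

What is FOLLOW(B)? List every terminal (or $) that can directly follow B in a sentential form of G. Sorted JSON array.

Compute FIRST by fixpoint:
[1]
  A via A→a a: +{a}
  A via A→b: +{b}
  B via B→A: +{a,b}
  C via C→b a: +{b}
  S via S→B: +{a,b}
  FIRST(S)={a,b}  FIRST(A)={a,b}  FIRST(B)={a,b}  FIRST(C)={b}
[2] (stable)
  FIRST(S)={a,b}  FIRST(A)={a,b}  FIRST(B)={a,b}  FIRST(C)={b}

FOLLOW sets:
seed FOLLOW(S) with $
round 1:
  A→B S: FOLLOW(B) ⊇ FIRST(S) = {a,b}; new: +{a,b}
  B→A: FOLLOW(A) ⊇ FOLLOW(B) ⊇ {a,b}; new: +{a,b}
  S→B: FOLLOW(B) ⊇ FOLLOW(S) ⊇ {$}; new: +{$}
  S→a C: FOLLOW(C) ⊇ FOLLOW(S) ⊇ {$}; new: +{$}
  FOLLOW(S)={$}  FOLLOW(A)={a,b}  FOLLOW(B)={$,a,b}  FOLLOW(C)={$}
round 2:
  A→B S: FOLLOW(S) ⊇ FOLLOW(A) ⊇ {a,b}; new: +{a,b}
  B→A: FOLLOW(A) ⊇ FOLLOW(B) ⊇ {$,a,b}; new: +{$}
  S→a C: FOLLOW(C) ⊇ FOLLOW(S) ⊇ {$,a,b}; new: +{a,b}
  FOLLOW(S)={$,a,b}  FOLLOW(A)={$,a,b}  FOLLOW(B)={$,a,b}  FOLLOW(C)={$,a,b}
round 3: — fixpoint
  FOLLOW(S)={$,a,b}  FOLLOW(A)={$,a,b}  FOLLOW(B)={$,a,b}  FOLLOW(C)={$,a,b}

FOLLOW(B) = ["$", "a", "b"]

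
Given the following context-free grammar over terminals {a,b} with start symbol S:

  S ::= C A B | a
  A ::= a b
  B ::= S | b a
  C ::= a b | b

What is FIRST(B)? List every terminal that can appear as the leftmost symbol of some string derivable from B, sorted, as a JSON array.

FIRST iteration:
pass 1:
  A via A→a b: +{a}
  B via B→b a: +{b}
  C via C→a b: +{a}
  C via C→b: +{b}
  S via S→C A B: +{a,b}
  FIRST(S)={a,b}  FIRST(A)={a}  FIRST(B)={b}  FIRST(C)={a,b}
pass 2:
  B via B→S: +{a}
  FIRST(S)={a,b}  FIRST(A)={a}  FIRST(B)={a,b}  FIRST(C)={a,b}
pass 3: — fixpoint
  FIRST(S)={a,b}  FIRST(A)={a}  FIRST(B)={a,b}  FIRST(C)={a,b}

FIRST(B) = ["a", "b"]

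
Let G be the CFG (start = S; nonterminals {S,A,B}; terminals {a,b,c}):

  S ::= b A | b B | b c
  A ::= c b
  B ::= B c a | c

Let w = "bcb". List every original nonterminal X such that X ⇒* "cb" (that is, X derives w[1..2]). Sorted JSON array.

Convert to CNF:
  S -> T1 A | T1 B | T1 T0
  A -> T0 T1
  B -> B X3 | c
  T0 -> c
  T1 -> b
  T2 -> a
  X3 -> T0 T2

Fill CYK table bottom-up, restricted to cells inside w[1..2]:
  [1..1]={B,T0}  "c"  orig:{B}
  [2..2]={T1}  "b"  orig:{}
  [1..2]={A}  "cb"

Original NTs in T[1,2] deriving "cb": ["A"]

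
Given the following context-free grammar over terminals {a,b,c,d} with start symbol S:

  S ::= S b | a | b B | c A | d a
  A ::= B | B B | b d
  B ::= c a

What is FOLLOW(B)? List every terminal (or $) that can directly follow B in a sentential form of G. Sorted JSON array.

FIRST sets, iterate to fixpoint:
pass 1:
  A via A→b d: +{b}
  B via B→c a: +{c}
  S via S→a: +{a}
  S via S→b B: +{b}
  S via S→c A: +{c}
  S via S→d a: +{d}
  S: {a,b,c,d}  A: {b}  B: {c}
pass 2:
  A via A→B: +{c}
  S: {a,b,c,d}  A: {b,c}  B: {c}
pass 3: — fixpoint
  S: {a,b,c,d}  A: {b,c}  B: {c}

Compute FOLLOW by fixpoint:
FOLLOW(S) := {$}
[1]
  A→B B: FOLLOW(B) ⊇ FIRST(B) = {c}; new: +{c}
  S→S b: FOLLOW(S) ⊇ FIRST(b) = {b}; new: +{b}
  S→b B: FOLLOW(B) ⊇ FOLLOW(S) ⊇ {$,b}; new: +{$,b}
  S→c A: FOLLOW(A) ⊇ FOLLOW(S) ⊇ {$,b}; new: +{$,b}
  FOLLOW(S)={$,b}  FOLLOW(A)={$,b}  FOLLOW(B)={$,b,c}
[2] done
  FOLLOW(S)={$,b}  FOLLOW(A)={$,b}  FOLLOW(B)={$,b,c}

FOLLOW(B) = ["$", "b", "c"]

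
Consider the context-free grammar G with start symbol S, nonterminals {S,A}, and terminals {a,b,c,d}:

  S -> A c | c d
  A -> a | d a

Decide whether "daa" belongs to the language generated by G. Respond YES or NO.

Convert to CNF:
  S -> A T2 | T2 T0
  A -> T0 T1 | a
  T0 -> d
  T1 -> a
  T2 -> c

CYK table (by increasing span):
  [0..0]={T0}  "d"  orig:{}
  [1..1]={A,T1}  "a"  orig:{A}
  [2..2]={A,T1}  "a"  orig:{A}
  [0..1]={A}  "da"
  [1..2]=∅  "aa"
  [0..2]=∅  "daa"

S ∉ T[0,2] ⇒ NO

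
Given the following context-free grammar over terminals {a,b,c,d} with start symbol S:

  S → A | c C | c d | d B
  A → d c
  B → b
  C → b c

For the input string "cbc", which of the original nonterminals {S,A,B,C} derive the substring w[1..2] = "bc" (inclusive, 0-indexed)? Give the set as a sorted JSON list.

CNF form of G:
  S -> T0 B | T0 T1 | T1 C | T1 T0
  A -> T0 T1
  B -> b
  C -> T2 T1
  T0 -> d
  T1 -> c
  T2 -> b

Fill CYK table bottom-up (cells [i..j] with 1 ≤ i ≤ j ≤ 2 only):
  T[1,1] 'b' = {B,T2}  orig:{B}
  T[2,2] 'c' = {T1}  orig:{}
  T[1,2] 'bc' = {C}

Original NTs in T[1,2] deriving "bc": ["C"]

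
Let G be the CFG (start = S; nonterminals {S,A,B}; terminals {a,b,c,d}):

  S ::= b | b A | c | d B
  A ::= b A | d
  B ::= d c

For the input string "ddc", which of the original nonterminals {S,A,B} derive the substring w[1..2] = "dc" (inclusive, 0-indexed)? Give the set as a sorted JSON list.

CNF form of G:
  S -> T0 A | T1 B | b | c
  A -> T0 A | d
  B -> T1 T2
  T0 -> b
  T1 -> d
  T2 -> c

CYK table (by increasing span), restricted to cells inside w[1..2]:
  cell(1,1) d: {A,T1}  orig:{A}
  cell(2,2) c: {S,T2}  orig:{S}
  cell(1,2) dc: {B}

Original NTs in T[1,2] deriving "dc": ["B"]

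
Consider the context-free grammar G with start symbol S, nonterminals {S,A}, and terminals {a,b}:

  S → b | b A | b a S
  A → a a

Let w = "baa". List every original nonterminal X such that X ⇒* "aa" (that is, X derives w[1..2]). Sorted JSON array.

CNF form of G:
  S -> T1 A | T1 X2 | b
  A -> T0 T0
  T0 -> a
  T1 -> b
  X2 -> T0 S

Fill CYK table bottom-up (cells [i..j] with 1 ≤ i ≤ j ≤ 2 only):
  cell(1,1) a: {T0}  orig:{}
  cell(2,2) a: {T0}  orig:{}
  cell(1,2) aa: {A}

Original NTs in T[1,2] deriving "aa": ["A"]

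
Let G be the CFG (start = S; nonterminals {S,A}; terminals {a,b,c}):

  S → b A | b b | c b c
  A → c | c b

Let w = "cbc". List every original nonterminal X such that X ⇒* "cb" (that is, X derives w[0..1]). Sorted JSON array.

Convert to CNF:
  S -> T0 X2 | T1 A | T1 T1
  A -> T0 T1 | c
  T0 -> c
  T1 -> b
  X2 -> T1 T0

Fill CYK table bottom-up, restricted to cells inside w[0..1]:
  T[0,0] 'c' = {A,T0}  orig:{A}
  T[1,1] 'b' = {T1}  orig:{}
  T[0,1] 'cb' = {A}

Original NTs in T[0,1] deriving "cb": ["A"]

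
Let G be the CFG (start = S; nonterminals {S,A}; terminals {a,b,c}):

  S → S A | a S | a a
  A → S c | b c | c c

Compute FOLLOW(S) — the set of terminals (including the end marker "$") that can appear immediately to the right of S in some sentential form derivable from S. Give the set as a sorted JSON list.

FIRST sets, iterate to fixpoint:
pass 1:
  A via A→b c: +{b}
  A via A→c c: +{c}
  S via S→a S: +{a}
  FIRST[S]={a}  FIRST[A]={b,c}
pass 2:
  A via A→S c: +{a}
  FIRST[S]={a}  FIRST[A]={a,b,c}
pass 3: — fixpoint
  FIRST[S]={a}  FIRST[A]={a,b,c}

Compute FOLLOW by fixpoint:
seed FOLLOW(S) with $
pass 1:
  A→S c: FOLLOW(S) ⊇ FIRST(c) = {c}; new: +{c}
  S→S A: FOLLOW(S) ⊇ FIRST(A) = {a,b,c}; new: +{a,b}
  S→S A: FOLLOW(A) ⊇ FOLLOW(S) ⊇ {$,a,b,c}; new: +{$,a,b,c}
  FOLLOW[S]={$,a,b,c}  FOLLOW[A]={$,a,b,c}
pass 2: (stable)
  FOLLOW[S]={$,a,b,c}  FOLLOW[A]={$,a,b,c}

FOLLOW(S) = ["$", "a", "b", "c"]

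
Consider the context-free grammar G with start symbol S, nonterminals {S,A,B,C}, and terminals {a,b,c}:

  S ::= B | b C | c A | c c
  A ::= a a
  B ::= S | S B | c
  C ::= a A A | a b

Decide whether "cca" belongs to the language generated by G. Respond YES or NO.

CNF form of G:
  S -> S B | T1 C | T2 A | T2 T2 | c
  A -> T0 T0
  B -> S B | T1 C | T2 A | T2 T2 | c
  C -> T0 T1 | T0 X3
  T0 -> a
  T1 -> b
  T2 -> c
  X3 -> A A

CYK fill:
  cell(0,0) c: {B,S,T2}  orig:{B,S}
  cell(1,1) c: {B,S,T2}  orig:{B,S}
  cell(2,2) a: {T0}  orig:{}
  cell(0,1) cc: {B,S}
  cell(1,2) ca: ∅
  cell(0,2) cca: ∅

S ∉ T[0,2] ⇒ NO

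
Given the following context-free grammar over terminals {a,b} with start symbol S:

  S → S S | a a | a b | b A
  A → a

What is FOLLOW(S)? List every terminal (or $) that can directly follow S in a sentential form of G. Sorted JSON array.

FIRST sets, iterate to fixpoint:
round 1:
  A via A→a: +{a}
  S via S→a a: +{a}
  S via S→b A: +{b}
  S: {a,b}  A: {a}
round 2: (no change)
  S: {a,b}  A: {a}

FOLLOW sets:
initialize: $ ∈ FOLLOW(S)
round 1:
  S→S S: FOLLOW(S) ⊇ FIRST(S) = {a,b}; new: +{a,b}
  S→b A: FOLLOW(A) ⊇ FOLLOW(S) ⊇ {$,a,b}; new: +{$,a,b}
  S: {$,a,b}  A: {$,a,b}
round 2: — fixpoint
  S: {$,a,b}  A: {$,a,b}

FOLLOW(S) = ["$", "a", "b"]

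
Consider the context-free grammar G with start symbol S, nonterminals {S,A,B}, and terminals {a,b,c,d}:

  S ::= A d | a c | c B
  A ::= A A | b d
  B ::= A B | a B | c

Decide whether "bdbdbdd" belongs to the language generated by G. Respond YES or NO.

Convert to CNF:
  S -> A T1 | T2 T3 | T3 B
  A -> A A | T0 T1
  B -> A B | T2 B | c
  T0 -> b
  T1 -> d
  T2 -> a
  T3 -> c

CYK table (by increasing span):
  T[0,0] 'b' = {T0}  orig:{}
  T[1,1] 'd' = {T1}  orig:{}
  T[2,2] 'b' = {T0}  orig:{}
  T[3,3] 'd' = {T1}  orig:{}
  T[4,4] 'b' = {T0}  orig:{}
  T[5,5] 'd' = {T1}  orig:{}
  T[6,6] 'd' = {T1}  orig:{}
  T[0,1] 'bd' = {A}
  T[1,2] 'db' = ∅
  T[2,3] 'bd' = {A}
  T[3,4] 'db' = ∅
  T[4,5] 'bd' = {A}
  T[5,6] 'dd' = ∅
  T[0,2] 'bdb' = ∅
  T[1,3] 'dbd' = ∅
  T[2,4] 'bdb' = ∅
  T[3,5] 'dbd' = ∅
  T[4,6] 'bdd' = {S}
  T[0,3] 'bdbd' = {A}
  T[1,4] 'dbdb' = ∅
  T[2,5] 'bdbd' = {A}
  T[3,6] 'dbdd' = ∅
  T[0,4] 'bdbdb' = ∅
  T[1,5] 'dbdbd' = ∅
  T[2,6] 'bdbdd' = {S}
  T[0,5] 'bdbdbd' = {A}
  T[1,6] 'dbdbdd' = ∅
  T[0,6] 'bdbdbdd' = {S}

S ∈ T[0,6] ⇒ YES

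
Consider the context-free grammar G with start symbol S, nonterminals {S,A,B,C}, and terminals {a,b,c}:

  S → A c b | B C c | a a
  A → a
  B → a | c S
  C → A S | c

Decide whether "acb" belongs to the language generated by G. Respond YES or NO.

Convert to CNF:
  S -> A X3 | B X4 | T2 T2
  A -> a
  B -> T0 S | a
  C -> A S | c
  T0 -> c
  T1 -> b
  T2 -> a
  X3 -> T0 T1
  X4 -> C T0

CYK table (by increasing span):
  cell(0,0) a: {A,B,T2}  orig:{A,B}
  cell(1,1) c: {C,T0}  orig:{C}
  cell(2,2) b: {T1}  orig:{}
  cell(0,1) ac: ∅
  cell(1,2) cb: {X3}  orig:{}
  cell(0,2) acb: {S}

S ∈ T[0,2] ⇒ YES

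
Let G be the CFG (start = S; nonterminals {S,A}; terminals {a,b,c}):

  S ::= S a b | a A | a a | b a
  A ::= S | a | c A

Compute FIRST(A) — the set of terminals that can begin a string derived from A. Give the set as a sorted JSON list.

FIRST sets, iterate to fixpoint:
[1]
  A via A→a: +{a}
  A via A→c A: +{c}
  S via S→a A: +{a}
  S via S→b a: +{b}
  FIRST[S]={a,b}  FIRST[A]={a,c}
[2]
  A via A→S: +{b}
  FIRST[S]={a,b}  FIRST[A]={a,b,c}
[3] — fixpoint
  FIRST[S]={a,b}  FIRST[A]={a,b,c}

FIRST(A) = ["a", "b", "c"]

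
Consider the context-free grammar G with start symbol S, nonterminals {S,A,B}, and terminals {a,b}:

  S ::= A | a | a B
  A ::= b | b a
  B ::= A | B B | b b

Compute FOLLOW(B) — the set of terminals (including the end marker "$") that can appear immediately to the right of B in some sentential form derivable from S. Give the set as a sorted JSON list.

FIRST iteration:
iter 1:
  A via A→b: +{b}
  B via B→A: +{b}
  S via S→A: +{b}
  S via S→a: +{a}
  FIRST(S)={a,b}  FIRST(A)={b}  FIRST(B)={b}
iter 2: — fixpoint
  FIRST(S)={a,b}  FIRST(A)={b}  FIRST(B)={b}

Compute FOLLOW by fixpoint:
initialize: $ ∈ FOLLOW(S)
round 1:
  B→B B: FOLLOW(B) ⊇ FIRST(B) = {b}; new: +{b}
  S→A: FOLLOW(A) ⊇ FOLLOW(S) ⊇ {$}; new: +{$}
  S→a B: FOLLOW(B) ⊇ FOLLOW(S) ⊇ {$}; new: +{$}
  FOLLOW(S)={$}  FOLLOW(A)={$}  FOLLOW(B)={$,b}
round 2:
  B→A: FOLLOW(A) ⊇ FOLLOW(B) ⊇ {$,b}; new: +{b}
  FOLLOW(S)={$}  FOLLOW(A)={$,b}  FOLLOW(B)={$,b}
round 3: — fixpoint
  FOLLOW(S)={$}  FOLLOW(A)={$,b}  FOLLOW(B)={$,b}

FOLLOW(B) = ["$", "b"]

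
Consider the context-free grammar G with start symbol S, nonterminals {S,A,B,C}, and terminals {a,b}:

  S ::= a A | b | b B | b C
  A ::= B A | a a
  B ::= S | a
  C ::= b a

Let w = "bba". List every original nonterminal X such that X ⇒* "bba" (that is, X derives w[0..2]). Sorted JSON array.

Convert to CNF:
  S -> T0 A | T1 B | T1 C | b
  A -> B A | T0 T0
  B -> T0 A | T1 B | T1 C | a | b
  C -> T1 T0
  T0 -> a
  T1 -> b

CYK table (by increasing span), restricted to cells inside w[0..2]:
  [0..0]={B,S,T1}  "b"  orig:{B,S}
  [1..1]={B,S,T1}  "b"  orig:{B,S}
  [2..2]={B,T0}  "a"  orig:{B}
  [0..1]={B,S}  "bb"
  [1..2]={B,C,S}  "ba"
  [0..2]={B,S}  "bba"

Original NTs in T[0,2] deriving "bba": ["B", "S"]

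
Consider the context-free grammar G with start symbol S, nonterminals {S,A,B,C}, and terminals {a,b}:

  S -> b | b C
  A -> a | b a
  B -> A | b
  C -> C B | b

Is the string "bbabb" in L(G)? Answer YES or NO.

Convert to CNF:
  S -> T0 C | b
  A -> T0 T1 | a
  B -> T0 T1 | a | b
  C -> C B | b
  T0 -> b
  T1 -> a

CYK fill:
  [0..0]={B,C,S,T0}  "b"  orig:{B,C,S}
  [1..1]={B,C,S,T0}  "b"  orig:{B,C,S}
  [2..2]={A,B,T1}  "a"  orig:{A,B}
  [3..3]={B,C,S,T0}  "b"  orig:{B,C,S}
  [4..4]={B,C,S,T0}  "b"  orig:{B,C,S}
  [0..1]={C,S}  "bb"
  [1..2]={A,B,C}  "ba"
  [2..3]=∅  "ab"
  [3..4]={C,S}  "bb"
  [0..2]={C,S}  "bba"
  [1..3]={C}  "bab"
  [2..4]=∅  "abb"
  [0..3]={C,S}  "bbab"
  [1..4]={C}  "babb"
  [0..4]={C,S}  "bbabb"

S ∈ T[0,4] ⇒ YES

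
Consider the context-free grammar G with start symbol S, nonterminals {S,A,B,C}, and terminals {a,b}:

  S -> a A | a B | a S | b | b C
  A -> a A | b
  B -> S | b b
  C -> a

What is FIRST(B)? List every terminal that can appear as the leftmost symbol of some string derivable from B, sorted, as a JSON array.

FIRST iteration:
pass 1:
  A via A→a A: +{a}
  A via A→b: +{b}
  B via B→b b: +{b}
  C via C→a: +{a}
  S via S→a A: +{a}
  S via S→b: +{b}
  FIRST(S)={a,b}  FIRST(A)={a,b}  FIRST(B)={b}  FIRST(C)={a}
pass 2:
  B via B→S: +{a}
  FIRST(S)={a,b}  FIRST(A)={a,b}  FIRST(B)={a,b}  FIRST(C)={a}
pass 3: — fixpoint
  FIRST(S)={a,b}  FIRST(A)={a,b}  FIRST(B)={a,b}  FIRST(C)={a}

FIRST(B) = ["a", "b"]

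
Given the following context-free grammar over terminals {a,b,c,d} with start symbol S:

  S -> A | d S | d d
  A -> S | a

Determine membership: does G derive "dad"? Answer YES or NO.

CNF form of G:
  S -> T0 S | T0 T0 | a
  A -> T0 S | T0 T0 | a
  T0 -> d

CYK table (by increasing span):
  T[0,0] 'd' = {T0}  orig:{}
  T[1,1] 'a' = {A,S}
  T[2,2] 'd' = {T0}  orig:{}
  T[0,1] 'da' = {A,S}
  T[1,2] 'ad' = ∅
  T[0,2] 'dad' = ∅

S ∉ T[0,2] ⇒ NO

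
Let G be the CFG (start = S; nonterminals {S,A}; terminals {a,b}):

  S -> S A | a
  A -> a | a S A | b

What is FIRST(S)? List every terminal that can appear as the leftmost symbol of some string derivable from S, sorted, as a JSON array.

Compute FIRST by fixpoint:
iter 1:
  A via A→a: +{a}
  A via A→b: +{b}
  S via S→a: +{a}
  FIRST[S]={a}  FIRST[A]={a,b}
iter 2: (stable)
  FIRST[S]={a}  FIRST[A]={a,b}

FIRST(S) = ["a"]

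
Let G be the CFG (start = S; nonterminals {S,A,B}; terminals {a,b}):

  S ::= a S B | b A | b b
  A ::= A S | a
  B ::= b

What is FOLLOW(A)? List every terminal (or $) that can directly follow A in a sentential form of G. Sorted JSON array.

FIRST iteration:
iter 1:
  A via A→a: +{a}
  B via B→b: +{b}
  S via S→a S B: +{a}
  S via S→b A: +{b}
  FIRST[S]={a,b}  FIRST[A]={a}  FIRST[B]={b}
iter 2: done
  FIRST[S]={a,b}  FIRST[A]={a}  FIRST[B]={b}

Compute FOLLOW by fixpoint:
initialize: $ ∈ FOLLOW(S)
[1]
  A→A S: FOLLOW(A) ⊇ FIRST(S) = {a,b}; new: +{a,b}
  A→A S: FOLLOW(S) ⊇ FOLLOW(A) ⊇ {a,b}; new: +{a,b}
  S→a S B: FOLLOW(B) ⊇ FOLLOW(S) ⊇ {$,a,b}; new: +{$,a,b}
  S→b A: FOLLOW(A) ⊇ FOLLOW(S) ⊇ {$,a,b}; new: +{$}
  S: {$,a,b}  A: {$,a,b}  B: {$,a,b}
[2] (stable)
  S: {$,a,b}  A: {$,a,b}  B: {$,a,b}

FOLLOW(A) = ["$", "a", "b"]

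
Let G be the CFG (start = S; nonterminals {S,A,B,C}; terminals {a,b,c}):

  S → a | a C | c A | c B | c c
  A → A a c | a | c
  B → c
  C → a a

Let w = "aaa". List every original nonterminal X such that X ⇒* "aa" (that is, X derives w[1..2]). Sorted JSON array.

Convert to CNF:
  S -> T0 C | T1 A | T1 B | T1 T1 | a
  A -> A X2 | a | c
  B -> c
  C -> T0 T0
  T0 -> a
  T1 -> c
  X2 -> T0 T1

CYK table (by increasing span), restricted to cells inside w[1..2]:
  [1..1]={A,S,T0}  "a"  orig:{A,S}
  [2..2]={A,S,T0}  "a"  orig:{A,S}
  [1..2]={C}  "aa"

Original NTs in T[1,2] deriving "aa": ["C"]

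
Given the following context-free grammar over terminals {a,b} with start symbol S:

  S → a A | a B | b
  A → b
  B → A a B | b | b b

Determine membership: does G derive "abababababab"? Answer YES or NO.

CNF form of G:
  S -> T0 A | T0 B | b
  A -> b
  B -> A X2 | T1 T1 | b
  T0 -> a
  T1 -> b
  X2 -> T0 B

CYK table (by increasing span):
  [0..0]={T0}  "a"  orig:{}
  [1..1]={A,B,S,T1}  "b"  orig:{A,B,S}
  [2..2]={T0}  "a"  orig:{}
  [3..3]={A,B,S,T1}  "b"  orig:{A,B,S}
  [4..4]={T0}  "a"  orig:{}
  [5..5]={A,B,S,T1}  "b"  orig:{A,B,S}
  [6..6]={T0}  "a"  orig:{}
  [7..7]={A,B,S,T1}  "b"  orig:{A,B,S}
  [8..8]={T0}  "a"  orig:{}
  [9..9]={A,B,S,T1}  "b"  orig:{A,B,S}
  [10..10]={T0}  "a"  orig:{}
  [11..11]={A,B,S,T1}  "b"  orig:{A,B,S}
  [0..1]={S,X2}  "ab"  orig:{S}
  [1..2]=∅  "ba"
  [2..3]={S,X2}  "ab"  orig:{S}
  [3..4]=∅  "ba"
  [4..5]={S,X2}  "ab"  orig:{S}
  [5..6]=∅  "ba"
  [6..7]={S,X2}  "ab"  orig:{S}
  [7..8]=∅  "ba"
  [8..9]={S,X2}  "ab"  orig:{S}
  [9..10]=∅  "ba"
  [10..11]={S,X2}  "ab"  orig:{S}
  [0..2]=∅  "aba"
  [1..3]={B}  "bab"
  [2..4]=∅  "aba"
  [3..5]={B}  "bab"
  [4..6]=∅  "aba"
  [5..7]={B}  "bab"
  [6..8]=∅  "aba"
  [7..9]={B}  "bab"
  [8..10]=∅  "aba"
  [9..11]={B}  "bab"
  [0..3]={S,X2}  "abab"  orig:{S}
  [1..4]=∅  "baba"
  [2..5]={S,X2}  "abab"  orig:{S}
  [3..6]=∅  "baba"
  [4..7]={S,X2}  "abab"  orig:{S}
  [5..8]=∅  "baba"
  [6..9]={S,X2}  "abab"  orig:{S}
  [7..10]=∅  "baba"
  [8..11]={S,X2}  "abab"  orig:{S}
  [0..4]=∅  "ababa"
  [1..5]={B}  "babab"
  [2..6]=∅  "ababa"
  [3..7]={B}  "babab"
  [4..8]=∅  "ababa"
  [5..9]={B}  "babab"
  [6..10]=∅  "ababa"
  [7..11]={B}  "babab"
  [0..5]={S,X2}  "ababab"  orig:{S}
  [1..6]=∅  "bababa"
  [2..7]={S,X2}  "ababab"  orig:{S}
  [3..8]=∅  "bababa"
  [4..9]={S,X2}  "ababab"  orig:{S}
  [5..10]=∅  "bababa"
  [6..11]={S,X2}  "ababab"  orig:{S}
  [0..6]=∅  "abababa"
  [1..7]={B}  "bababab"
  [2..8]=∅  "abababa"
  [3..9]={B}  "bababab"
  [4..10]=∅  "abababa"
  [5..11]={B}  "bababab"
  [0..7]={S,X2}  "abababab"  orig:{S}
  [1..8]=∅  "babababa"
  [2..9]={S,X2}  "abababab"  orig:{S}
  [3..10]=∅  "babababa"
  [4..11]={S,X2}  "abababab"  orig:{S}
  [0..8]=∅  "ababababa"
  [1..9]={B}  "babababab"
  [2..10]=∅  "ababababa"
  [3..11]={B}  "babababab"
  [0..9]={S,X2}  "ababababab"  orig:{S}
  [1..10]=∅  "bababababa"
  [2..11]={S,X2}  "ababababab"  orig:{S}
  [0..10]=∅  "abababababa"
  [1..11]={B}  "bababababab"
  [0..11]={S,X2}  "abababababab"  orig:{S}

S ∈ T[0,11] ⇒ YES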